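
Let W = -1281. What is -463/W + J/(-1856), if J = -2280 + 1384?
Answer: 31361/37149 ≈ 0.84420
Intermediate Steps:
J = -896
-463/W + J/(-1856) = -463/(-1281) - 896/(-1856) = -463*(-1/1281) - 896*(-1/1856) = 463/1281 + 14/29 = 31361/37149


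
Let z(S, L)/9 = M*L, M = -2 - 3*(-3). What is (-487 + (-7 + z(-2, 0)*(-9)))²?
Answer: 244036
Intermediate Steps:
M = 7 (M = -2 + 9 = 7)
z(S, L) = 63*L (z(S, L) = 9*(7*L) = 63*L)
(-487 + (-7 + z(-2, 0)*(-9)))² = (-487 + (-7 + (63*0)*(-9)))² = (-487 + (-7 + 0*(-9)))² = (-487 + (-7 + 0))² = (-487 - 7)² = (-494)² = 244036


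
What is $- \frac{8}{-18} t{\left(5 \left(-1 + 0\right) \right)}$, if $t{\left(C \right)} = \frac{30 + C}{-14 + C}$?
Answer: $- \frac{100}{171} \approx -0.58479$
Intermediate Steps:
$t{\left(C \right)} = \frac{30 + C}{-14 + C}$
$- \frac{8}{-18} t{\left(5 \left(-1 + 0\right) \right)} = - \frac{8}{-18} \frac{30 + 5 \left(-1 + 0\right)}{-14 + 5 \left(-1 + 0\right)} = \left(-8\right) \left(- \frac{1}{18}\right) \frac{30 + 5 \left(-1\right)}{-14 + 5 \left(-1\right)} = \frac{4 \frac{30 - 5}{-14 - 5}}{9} = \frac{4 \frac{1}{-19} \cdot 25}{9} = \frac{4 \left(\left(- \frac{1}{19}\right) 25\right)}{9} = \frac{4}{9} \left(- \frac{25}{19}\right) = - \frac{100}{171}$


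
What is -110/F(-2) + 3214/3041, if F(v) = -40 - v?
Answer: 228321/57779 ≈ 3.9516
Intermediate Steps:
-110/F(-2) + 3214/3041 = -110/(-40 - 1*(-2)) + 3214/3041 = -110/(-40 + 2) + 3214*(1/3041) = -110/(-38) + 3214/3041 = -110*(-1/38) + 3214/3041 = 55/19 + 3214/3041 = 228321/57779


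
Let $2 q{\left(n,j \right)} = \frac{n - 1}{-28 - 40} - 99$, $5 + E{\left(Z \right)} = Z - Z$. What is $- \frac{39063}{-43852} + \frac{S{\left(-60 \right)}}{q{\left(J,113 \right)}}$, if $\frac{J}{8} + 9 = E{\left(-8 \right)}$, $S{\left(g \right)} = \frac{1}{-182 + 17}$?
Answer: $\frac{42668033377}{47892304020} \approx 0.89092$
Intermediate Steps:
$S{\left(g \right)} = - \frac{1}{165}$ ($S{\left(g \right)} = \frac{1}{-165} = - \frac{1}{165}$)
$E{\left(Z \right)} = -5$ ($E{\left(Z \right)} = -5 + \left(Z - Z\right) = -5 + 0 = -5$)
$J = -112$ ($J = -72 + 8 \left(-5\right) = -72 - 40 = -112$)
$q{\left(n,j \right)} = - \frac{6731}{136} - \frac{n}{136}$ ($q{\left(n,j \right)} = \frac{\frac{n - 1}{-28 - 40} - 99}{2} = \frac{\frac{-1 + n}{-68} - 99}{2} = \frac{\left(-1 + n\right) \left(- \frac{1}{68}\right) - 99}{2} = \frac{\left(\frac{1}{68} - \frac{n}{68}\right) - 99}{2} = \frac{- \frac{6731}{68} - \frac{n}{68}}{2} = - \frac{6731}{136} - \frac{n}{136}$)
$- \frac{39063}{-43852} + \frac{S{\left(-60 \right)}}{q{\left(J,113 \right)}} = - \frac{39063}{-43852} - \frac{1}{165 \left(- \frac{6731}{136} - - \frac{14}{17}\right)} = \left(-39063\right) \left(- \frac{1}{43852}\right) - \frac{1}{165 \left(- \frac{6731}{136} + \frac{14}{17}\right)} = \frac{39063}{43852} - \frac{1}{165 \left(- \frac{6619}{136}\right)} = \frac{39063}{43852} - - \frac{136}{1092135} = \frac{39063}{43852} + \frac{136}{1092135} = \frac{42668033377}{47892304020}$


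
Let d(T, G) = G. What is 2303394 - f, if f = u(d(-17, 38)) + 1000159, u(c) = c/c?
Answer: 1303234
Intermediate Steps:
u(c) = 1
f = 1000160 (f = 1 + 1000159 = 1000160)
2303394 - f = 2303394 - 1*1000160 = 2303394 - 1000160 = 1303234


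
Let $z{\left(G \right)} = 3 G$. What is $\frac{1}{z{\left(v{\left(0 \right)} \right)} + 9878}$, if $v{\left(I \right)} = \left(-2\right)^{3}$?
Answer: $\frac{1}{9854} \approx 0.00010148$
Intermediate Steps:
$v{\left(I \right)} = -8$
$\frac{1}{z{\left(v{\left(0 \right)} \right)} + 9878} = \frac{1}{3 \left(-8\right) + 9878} = \frac{1}{-24 + 9878} = \frac{1}{9854}$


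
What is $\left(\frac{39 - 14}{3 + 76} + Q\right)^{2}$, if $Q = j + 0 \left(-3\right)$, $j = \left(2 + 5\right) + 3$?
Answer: $\frac{664225}{6241} \approx 106.43$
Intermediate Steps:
$j = 10$ ($j = 7 + 3 = 10$)
$Q = 10$ ($Q = 10 + 0 \left(-3\right) = 10 + 0 = 10$)
$\left(\frac{39 - 14}{3 + 76} + Q\right)^{2} = \left(\frac{39 - 14}{3 + 76} + 10\right)^{2} = \left(\frac{25}{79} + 10\right)^{2} = \left(\frac{815}{79}\right)^{2} = \frac{664225}{6241}$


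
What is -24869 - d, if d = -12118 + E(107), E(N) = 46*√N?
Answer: -12751 - 46*√107 ≈ -13227.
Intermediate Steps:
d = -12118 + 46*√107 ≈ -11642.
-24869 - d = -24869 - (-12118 + 46*√107) = -24869 + (12118 - 46*√107) = -12751 - 46*√107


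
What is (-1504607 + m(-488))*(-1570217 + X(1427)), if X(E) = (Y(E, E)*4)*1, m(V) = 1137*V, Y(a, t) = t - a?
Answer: 3233803813471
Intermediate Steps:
X(E) = 0 (X(E) = ((E - E)*4)*1 = (0*4)*1 = 0*1 = 0)
(-1504607 + m(-488))*(-1570217 + X(1427)) = (-1504607 + 1137*(-488))*(-1570217 + 0) = (-1504607 - 554856)*(-1570217) = -2059463*(-1570217) = 3233803813471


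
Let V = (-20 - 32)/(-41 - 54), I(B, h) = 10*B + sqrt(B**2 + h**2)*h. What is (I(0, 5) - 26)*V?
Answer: -52/95 ≈ -0.54737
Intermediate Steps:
I(B, h) = 10*B + h*sqrt(B**2 + h**2)
V = 52/95 (V = -52/(-95) = -52*(-1/95) = 52/95 ≈ 0.54737)
(I(0, 5) - 26)*V = ((10*0 + 5*sqrt(0**2 + 5**2)) - 26)*(52/95) = ((0 + 5*sqrt(0 + 25)) - 26)*(52/95) = ((0 + 5*sqrt(25)) - 26)*(52/95) = ((0 + 5*5) - 26)*(52/95) = ((0 + 25) - 26)*(52/95) = (25 - 26)*(52/95) = -1*52/95 = -52/95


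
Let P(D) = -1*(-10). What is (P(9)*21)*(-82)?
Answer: -17220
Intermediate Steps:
P(D) = 10
(P(9)*21)*(-82) = (10*21)*(-82) = 210*(-82) = -17220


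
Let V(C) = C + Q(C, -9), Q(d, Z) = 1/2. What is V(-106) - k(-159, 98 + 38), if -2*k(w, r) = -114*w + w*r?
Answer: -3709/2 ≈ -1854.5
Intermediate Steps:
Q(d, Z) = ½
V(C) = ½ + C (V(C) = C + ½ = ½ + C)
k(w, r) = 57*w - r*w/2 (k(w, r) = -(-114*w + w*r)/2 = -(-114*w + r*w)/2 = 57*w - r*w/2)
V(-106) - k(-159, 98 + 38) = (½ - 106) - (-159)*(114 - (98 + 38))/2 = -211/2 - (-159)*(114 - 1*136)/2 = -211/2 - (-159)*(114 - 136)/2 = -211/2 - (-159)*(-22)/2 = -211/2 - 1*1749 = -211/2 - 1749 = -3709/2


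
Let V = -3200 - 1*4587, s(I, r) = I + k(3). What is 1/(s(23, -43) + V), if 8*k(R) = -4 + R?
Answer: -8/62113 ≈ -0.00012880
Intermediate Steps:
k(R) = -1/2 + R/8 (k(R) = (-4 + R)/8 = -1/2 + R/8)
s(I, r) = -1/8 + I (s(I, r) = I + (-1/2 + (1/8)*3) = I + (-1/2 + 3/8) = I - 1/8 = -1/8 + I)
V = -7787 (V = -3200 - 4587 = -7787)
1/(s(23, -43) + V) = 1/((-1/8 + 23) - 7787) = 1/(183/8 - 7787) = 1/(-62113/8) = -8/62113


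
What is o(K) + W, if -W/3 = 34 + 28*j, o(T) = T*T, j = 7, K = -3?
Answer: -681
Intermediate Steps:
o(T) = T²
W = -690 (W = -3*(34 + 28*7) = -3*(34 + 196) = -3*230 = -690)
o(K) + W = (-3)² - 690 = 9 - 690 = -681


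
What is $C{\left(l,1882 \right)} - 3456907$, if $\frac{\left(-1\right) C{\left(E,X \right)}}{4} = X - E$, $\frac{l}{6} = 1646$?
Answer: $-3424931$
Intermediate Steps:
$l = 9876$ ($l = 6 \cdot 1646 = 9876$)
$C{\left(E,X \right)} = - 4 X + 4 E$ ($C{\left(E,X \right)} = - 4 \left(X - E\right) = - 4 X + 4 E$)
$C{\left(l,1882 \right)} - 3456907 = \left(\left(-4\right) 1882 + 4 \cdot 9876\right) - 3456907 = \left(-7528 + 39504\right) - 3456907 = 31976 - 3456907 = -3424931$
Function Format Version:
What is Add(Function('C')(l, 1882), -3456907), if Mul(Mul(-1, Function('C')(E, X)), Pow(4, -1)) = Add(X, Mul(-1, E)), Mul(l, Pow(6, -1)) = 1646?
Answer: -3424931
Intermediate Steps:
l = 9876 (l = Mul(6, 1646) = 9876)
Function('C')(E, X) = Add(Mul(-4, X), Mul(4, E)) (Function('C')(E, X) = Mul(-4, Add(X, Mul(-1, E))) = Add(Mul(-4, X), Mul(4, E)))
Add(Function('C')(l, 1882), -3456907) = Add(Add(Mul(-4, 1882), Mul(4, 9876)), -3456907) = Add(Add(-7528, 39504), -3456907) = Add(31976, -3456907) = -3424931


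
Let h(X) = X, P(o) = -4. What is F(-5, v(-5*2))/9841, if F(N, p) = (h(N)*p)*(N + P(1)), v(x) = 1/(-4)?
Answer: -45/39364 ≈ -0.0011432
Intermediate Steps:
v(x) = -1/4
F(N, p) = N*p*(-4 + N) (F(N, p) = (N*p)*(N - 4) = (N*p)*(-4 + N) = N*p*(-4 + N))
F(-5, v(-5*2))/9841 = -5*(-1/4)*(-4 - 5)/9841 = -5*(-1/4)*(-9)*(1/9841) = -45/4*1/9841 = -45/39364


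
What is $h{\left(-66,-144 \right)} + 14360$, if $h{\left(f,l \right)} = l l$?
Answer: $35096$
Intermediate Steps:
$h{\left(f,l \right)} = l^{2}$
$h{\left(-66,-144 \right)} + 14360 = \left(-144\right)^{2} + 14360 = 20736 + 14360 = 35096$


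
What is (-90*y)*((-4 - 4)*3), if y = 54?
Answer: 116640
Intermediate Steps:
(-90*y)*((-4 - 4)*3) = (-90*54)*((-4 - 4)*3) = -(-38880)*3 = -4860*(-24) = 116640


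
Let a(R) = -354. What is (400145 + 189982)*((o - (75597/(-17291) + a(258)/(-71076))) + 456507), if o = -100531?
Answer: 43029209828722923483/204829186 ≈ 2.1007e+11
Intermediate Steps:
(400145 + 189982)*((o - (75597/(-17291) + a(258)/(-71076))) + 456507) = (400145 + 189982)*((-100531 - (75597/(-17291) - 354/(-71076))) + 456507) = 590127*((-100531 - (75597*(-1/17291) - 354*(-1/71076))) + 456507) = 590127*((-100531 - (-75597/17291 + 59/11846)) + 456507) = 590127*((-100531 - 1*(-894501893/204829186)) + 456507) = 590127*((-100531 + 894501893/204829186) + 456507) = 590127*(-20590788395873/204829186 + 456507) = 590127*(72915168817429/204829186) = 43029209828722923483/204829186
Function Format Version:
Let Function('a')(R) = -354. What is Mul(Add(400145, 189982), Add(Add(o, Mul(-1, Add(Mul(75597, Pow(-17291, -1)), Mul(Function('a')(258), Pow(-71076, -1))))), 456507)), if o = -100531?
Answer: Rational(43029209828722923483, 204829186) ≈ 2.1007e+11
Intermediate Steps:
Mul(Add(400145, 189982), Add(Add(o, Mul(-1, Add(Mul(75597, Pow(-17291, -1)), Mul(Function('a')(258), Pow(-71076, -1))))), 456507)) = Mul(Add(400145, 189982), Add(Add(-100531, Mul(-1, Add(Mul(75597, Pow(-17291, -1)), Mul(-354, Pow(-71076, -1))))), 456507)) = Mul(590127, Add(Add(-100531, Mul(-1, Add(Mul(75597, Rational(-1, 17291)), Mul(-354, Rational(-1, 71076))))), 456507)) = Mul(590127, Add(Add(-100531, Mul(-1, Add(Rational(-75597, 17291), Rational(59, 11846)))), 456507)) = Mul(590127, Add(Add(-100531, Mul(-1, Rational(-894501893, 204829186))), 456507)) = Mul(590127, Add(Add(-100531, Rational(894501893, 204829186)), 456507)) = Mul(590127, Add(Rational(-20590788395873, 204829186), 456507)) = Mul(590127, Rational(72915168817429, 204829186)) = Rational(43029209828722923483, 204829186)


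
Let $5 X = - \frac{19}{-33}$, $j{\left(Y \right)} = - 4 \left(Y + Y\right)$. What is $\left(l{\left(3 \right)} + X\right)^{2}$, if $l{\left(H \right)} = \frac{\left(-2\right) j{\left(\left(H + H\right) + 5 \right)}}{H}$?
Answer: $\frac{10452289}{3025} \approx 3455.3$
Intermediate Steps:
$j{\left(Y \right)} = - 8 Y$ ($j{\left(Y \right)} = - 4 \cdot 2 Y = - 8 Y$)
$X = \frac{19}{165}$ ($X = \frac{\left(-19\right) \frac{1}{-33}}{5} = \frac{\left(-19\right) \left(- \frac{1}{33}\right)}{5} = \frac{1}{5} \cdot \frac{19}{33} = \frac{19}{165} \approx 0.11515$)
$l{\left(H \right)} = \frac{80 + 32 H}{H}$ ($l{\left(H \right)} = \frac{\left(-2\right) \left(- 8 \left(\left(H + H\right) + 5\right)\right)}{H} = \frac{\left(-2\right) \left(- 8 \left(2 H + 5\right)\right)}{H} = \frac{\left(-2\right) \left(- 8 \left(5 + 2 H\right)\right)}{H} = \frac{\left(-2\right) \left(-40 - 16 H\right)}{H} = \frac{80 + 32 H}{H}$)
$\left(l{\left(3 \right)} + X\right)^{2} = \left(\left(32 + \frac{80}{3}\right) + \frac{19}{165}\right)^{2} = \left(\frac{176}{3} + \frac{19}{165}\right)^{2} = \left(\frac{3233}{55}\right)^{2} = \frac{10452289}{3025}$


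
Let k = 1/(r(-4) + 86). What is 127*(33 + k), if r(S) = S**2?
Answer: 427609/102 ≈ 4192.2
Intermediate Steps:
k = 1/102 (k = 1/((-4)**2 + 86) = 1/(16 + 86) = 1/102 ≈ 0.0098039)
127*(33 + k) = 127*(33 + 1/102) = 127*(3367/102) = 427609/102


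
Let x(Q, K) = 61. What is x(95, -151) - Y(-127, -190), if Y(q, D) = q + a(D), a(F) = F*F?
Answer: -35912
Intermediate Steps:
a(F) = F**2
Y(q, D) = q + D**2
x(95, -151) - Y(-127, -190) = 61 - (-127 + (-190)**2) = 61 - (-127 + 36100) = 61 - 1*35973 = 61 - 35973 = -35912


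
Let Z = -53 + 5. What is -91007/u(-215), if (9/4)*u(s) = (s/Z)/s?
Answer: 9828756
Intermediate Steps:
Z = -48
u(s) = -1/108 (u(s) = 4*((s/(-48))/s)/9 = 4*((s*(-1/48))/s)/9 = 4*((-s/48)/s)/9 = (4/9)*(-1/48) = -1/108)
-91007/u(-215) = -91007/(-1/108) = -91007*(-108) = 9828756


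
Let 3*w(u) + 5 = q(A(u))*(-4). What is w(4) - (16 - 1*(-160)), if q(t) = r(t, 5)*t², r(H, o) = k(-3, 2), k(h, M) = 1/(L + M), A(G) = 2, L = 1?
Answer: -1615/9 ≈ -179.44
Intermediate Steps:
k(h, M) = 1/(1 + M)
r(H, o) = ⅓ (r(H, o) = 1/(1 + 2) = 1/3 = ⅓)
q(t) = t²/3
w(u) = -31/9 (w(u) = -5/3 + (((⅓)*2²)*(-4))/3 = -5/3 + (((⅓)*4)*(-4))/3 = -5/3 + ((4/3)*(-4))/3 = -5/3 + (⅓)*(-16/3) = -5/3 - 16/9 = -31/9)
w(4) - (16 - 1*(-160)) = -31/9 - (16 - 1*(-160)) = -31/9 - (16 + 160) = -31/9 - 1*176 = -31/9 - 176 = -1615/9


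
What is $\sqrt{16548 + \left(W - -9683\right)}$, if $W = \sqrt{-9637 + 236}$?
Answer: $\sqrt{26231 + i \sqrt{9401}} \approx 161.96 + 0.2993 i$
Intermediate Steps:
$W = i \sqrt{9401}$ ($W = \sqrt{-9401} = i \sqrt{9401} \approx 96.959 i$)
$\sqrt{16548 + \left(W - -9683\right)} = \sqrt{16548 + \left(i \sqrt{9401} - -9683\right)} = \sqrt{16548 + \left(i \sqrt{9401} + 9683\right)} = \sqrt{16548 + \left(9683 + i \sqrt{9401}\right)} = \sqrt{26231 + i \sqrt{9401}}$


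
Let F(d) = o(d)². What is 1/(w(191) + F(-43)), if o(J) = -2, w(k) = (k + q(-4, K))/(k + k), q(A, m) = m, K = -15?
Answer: 191/852 ≈ 0.22418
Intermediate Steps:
w(k) = (-15 + k)/(2*k) (w(k) = (k - 15)/(k + k) = (-15 + k)/((2*k)) = (-15 + k)*(1/(2*k)) = (-15 + k)/(2*k))
F(d) = 4 (F(d) = (-2)² = 4)
1/(w(191) + F(-43)) = 1/((½)*(-15 + 191)/191 + 4) = 1/((½)*(1/191)*176 + 4) = 1/(88/191 + 4) = 1/(852/191) = 191/852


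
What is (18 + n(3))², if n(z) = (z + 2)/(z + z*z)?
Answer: 48841/144 ≈ 339.17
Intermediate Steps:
n(z) = (2 + z)/(z + z²)
(18 + n(3))² = (18 + (2 + 3)/(3*(1 + 3)))² = (18 + (⅓)*5/4)² = (18 + (⅓)*(¼)*5)² = (18 + 5/12)² = (221/12)² = 48841/144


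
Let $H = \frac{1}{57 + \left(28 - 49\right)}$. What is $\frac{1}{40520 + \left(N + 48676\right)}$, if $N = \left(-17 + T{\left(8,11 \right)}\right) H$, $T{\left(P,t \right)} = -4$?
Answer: $\frac{12}{1070345} \approx 1.1211 \cdot 10^{-5}$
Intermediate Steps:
$H = \frac{1}{36}$ ($H = \frac{1}{57 + \left(28 - 49\right)} = \frac{1}{57 - 21} = \frac{1}{36} \approx 0.027778$)
$N = - \frac{7}{12}$ ($N = \left(-17 - 4\right) \frac{1}{36} = \left(-21\right) \frac{1}{36} = - \frac{7}{12} \approx -0.58333$)
$\frac{1}{40520 + \left(N + 48676\right)} = \frac{1}{40520 + \left(- \frac{7}{12} + 48676\right)} = \frac{1}{40520 + \frac{584105}{12}} = \frac{1}{\frac{1070345}{12}} = \frac{12}{1070345}$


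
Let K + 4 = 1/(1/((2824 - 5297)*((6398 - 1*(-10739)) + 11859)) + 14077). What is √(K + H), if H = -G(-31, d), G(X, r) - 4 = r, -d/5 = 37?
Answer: √180350801522139181756963845/1009420959315 ≈ 13.304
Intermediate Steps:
d = -185 (d = -5*37 = -185)
G(X, r) = 4 + r
K = -4037612130152/1009420959315 (K = -4 + 1/(1/((2824 - 5297)*((6398 - 1*(-10739)) + 11859)) + 14077) = -4 + 1/(1/(-2473*((6398 + 10739) + 11859)) + 14077) = -4 + 1/(1/(-2473*(17137 + 11859)) + 14077) = -4 + 1/(1/(-2473*28996) + 14077) = -4 + 1/(1/(-71707108) + 14077) = -4 + 1/(-1/71707108 + 14077) = -4 + 1/(1009420959315/71707108) = -4 + 71707108/1009420959315 = -4037612130152/1009420959315 ≈ -3.9999)
H = 181 (H = -(4 - 185) = -1*(-181) = 181)
√(K + H) = √(-4037612130152/1009420959315 + 181) = √(178667581505863/1009420959315) = √180350801522139181756963845/1009420959315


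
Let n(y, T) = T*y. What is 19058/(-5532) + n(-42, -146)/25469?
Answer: -225732989/70447254 ≈ -3.2043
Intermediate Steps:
19058/(-5532) + n(-42, -146)/25469 = 19058/(-5532) - 146*(-42)/25469 = 19058*(-1/5532) + 6132*(1/25469) = -9529/2766 + 6132/25469 = -225732989/70447254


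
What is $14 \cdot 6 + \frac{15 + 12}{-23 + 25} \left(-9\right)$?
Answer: $- \frac{75}{2} \approx -37.5$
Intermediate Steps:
$14 \cdot 6 + \frac{15 + 12}{-23 + 25} \left(-9\right) = 84 + \frac{27}{2} \left(-9\right) = 84 - \frac{243}{2} = - \frac{75}{2}$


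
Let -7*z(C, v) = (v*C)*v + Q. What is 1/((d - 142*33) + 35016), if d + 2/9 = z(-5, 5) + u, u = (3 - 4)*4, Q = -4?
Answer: 63/1911685 ≈ 3.2955e-5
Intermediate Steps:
z(C, v) = 4/7 - C*v²/7 (z(C, v) = -((v*C)*v - 4)/7 = -((C*v)*v - 4)/7 = -(C*v² - 4)/7 = -(-4 + C*v²)/7 = 4/7 - C*v²/7)
u = -4 (u = -1*4 = -4)
d = 895/63 (d = -2/9 + ((4/7 - ⅐*(-5)*5²) - 4) = -2/9 + ((4/7 - ⅐*(-5)*25) - 4) = -2/9 + ((4/7 + 125/7) - 4) = -2/9 + (129/7 - 4) = -2/9 + 101/7 = 895/63 ≈ 14.206)
1/((d - 142*33) + 35016) = 1/((895/63 - 142*33) + 35016) = 1/((895/63 - 4686) + 35016) = 1/(-294323/63 + 35016) = 1/(1911685/63) = 63/1911685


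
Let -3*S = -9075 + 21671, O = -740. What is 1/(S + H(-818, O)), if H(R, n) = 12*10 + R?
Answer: -3/14690 ≈ -0.00020422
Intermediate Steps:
H(R, n) = 120 + R
S = -12596/3 (S = -(-9075 + 21671)/3 = -⅓*12596 = -12596/3 ≈ -4198.7)
1/(S + H(-818, O)) = 1/(-12596/3 + (120 - 818)) = 1/(-12596/3 - 698) = 1/(-14690/3) = -3/14690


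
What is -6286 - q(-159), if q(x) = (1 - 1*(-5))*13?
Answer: -6364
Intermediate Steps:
q(x) = 78 (q(x) = (1 + 5)*13 = 6*13 = 78)
-6286 - q(-159) = -6286 - 1*78 = -6286 - 78 = -6364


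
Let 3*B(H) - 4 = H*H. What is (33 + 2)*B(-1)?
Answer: 175/3 ≈ 58.333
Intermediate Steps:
B(H) = 4/3 + H²/3 (B(H) = 4/3 + (H*H)/3 = 4/3 + H²/3)
(33 + 2)*B(-1) = (33 + 2)*(4/3 + (⅓)*(-1)²) = 35*(4/3 + (⅓)*1) = 35*(4/3 + ⅓) = 35*(5/3) = 175/3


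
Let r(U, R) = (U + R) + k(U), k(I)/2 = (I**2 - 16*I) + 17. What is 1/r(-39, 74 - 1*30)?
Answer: 1/4329 ≈ 0.00023100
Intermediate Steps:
k(I) = 34 - 32*I + 2*I**2 (k(I) = 2*((I**2 - 16*I) + 17) = 2*(17 + I**2 - 16*I) = 34 - 32*I + 2*I**2)
r(U, R) = 34 + R - 31*U + 2*U**2 (r(U, R) = (U + R) + (34 - 32*U + 2*U**2) = (R + U) + (34 - 32*U + 2*U**2) = 34 + R - 31*U + 2*U**2)
1/r(-39, 74 - 1*30) = 1/(34 + (74 - 1*30) - 31*(-39) + 2*(-39)**2) = 1/(34 + (74 - 30) + 1209 + 2*1521) = 1/(34 + 44 + 1209 + 3042) = 1/4329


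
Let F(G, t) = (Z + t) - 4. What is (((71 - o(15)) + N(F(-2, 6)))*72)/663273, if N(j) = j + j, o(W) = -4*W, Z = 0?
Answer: 1080/73697 ≈ 0.014655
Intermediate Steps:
F(G, t) = -4 + t (F(G, t) = (0 + t) - 4 = t - 4 = -4 + t)
N(j) = 2*j
(((71 - o(15)) + N(F(-2, 6)))*72)/663273 = (((71 - (-4)*15) + 2*(-4 + 6))*72)/663273 = (((71 - 1*(-60)) + 2*2)*72)*(1/663273) = (((71 + 60) + 4)*72)*(1/663273) = ((131 + 4)*72)*(1/663273) = (135*72)*(1/663273) = 9720*(1/663273) = 1080/73697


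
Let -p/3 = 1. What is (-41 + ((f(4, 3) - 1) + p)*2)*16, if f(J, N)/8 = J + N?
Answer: 1008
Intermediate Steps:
p = -3 (p = -3*1 = -3)
f(J, N) = 8*J + 8*N (f(J, N) = 8*(J + N) = 8*J + 8*N)
(-41 + ((f(4, 3) - 1) + p)*2)*16 = (-41 + (((8*4 + 8*3) - 1) - 3)*2)*16 = (-41 + (((32 + 24) - 1) - 3)*2)*16 = (-41 + ((56 - 1) - 3)*2)*16 = (-41 + (55 - 3)*2)*16 = (-41 + 52*2)*16 = (-41 + 104)*16 = 63*16 = 1008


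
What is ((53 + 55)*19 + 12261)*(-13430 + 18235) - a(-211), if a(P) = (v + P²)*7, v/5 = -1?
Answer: 68462353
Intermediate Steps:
v = -5 (v = 5*(-1) = -5)
a(P) = -35 + 7*P² (a(P) = (-5 + P²)*7 = -35 + 7*P²)
((53 + 55)*19 + 12261)*(-13430 + 18235) - a(-211) = ((53 + 55)*19 + 12261)*(-13430 + 18235) - (-35 + 7*(-211)²) = (108*19 + 12261)*4805 - (-35 + 7*44521) = (2052 + 12261)*4805 - (-35 + 311647) = 14313*4805 - 1*311612 = 68773965 - 311612 = 68462353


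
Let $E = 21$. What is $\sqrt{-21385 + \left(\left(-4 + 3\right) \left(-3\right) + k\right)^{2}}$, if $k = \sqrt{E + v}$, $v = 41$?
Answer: $\sqrt{-21385 + \left(3 + \sqrt{62}\right)^{2}} \approx 145.83 i$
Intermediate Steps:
$k = \sqrt{62}$ ($k = \sqrt{21 + 41} = \sqrt{62} \approx 7.874$)
$\sqrt{-21385 + \left(\left(-4 + 3\right) \left(-3\right) + k\right)^{2}} = \sqrt{-21385 + \left(\left(-4 + 3\right) \left(-3\right) + \sqrt{62}\right)^{2}} = \sqrt{-21385 + \left(\left(-1\right) \left(-3\right) + \sqrt{62}\right)^{2}} = \sqrt{-21385 + \left(3 + \sqrt{62}\right)^{2}}$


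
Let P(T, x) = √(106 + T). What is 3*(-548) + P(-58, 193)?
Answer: -1644 + 4*√3 ≈ -1637.1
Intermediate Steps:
3*(-548) + P(-58, 193) = 3*(-548) + √(106 - 58) = -1644 + √48 = -1644 + 4*√3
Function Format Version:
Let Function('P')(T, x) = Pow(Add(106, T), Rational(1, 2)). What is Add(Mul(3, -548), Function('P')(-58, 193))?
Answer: Add(-1644, Mul(4, Pow(3, Rational(1, 2)))) ≈ -1637.1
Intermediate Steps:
Add(Mul(3, -548), Function('P')(-58, 193)) = Add(Mul(3, -548), Pow(Add(106, -58), Rational(1, 2))) = Add(-1644, Pow(48, Rational(1, 2))) = Add(-1644, Mul(4, Pow(3, Rational(1, 2))))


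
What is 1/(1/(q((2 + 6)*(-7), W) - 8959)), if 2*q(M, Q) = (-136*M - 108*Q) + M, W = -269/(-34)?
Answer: -95306/17 ≈ -5606.2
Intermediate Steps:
W = 269/34 (W = -269*(-1/34) = 269/34 ≈ 7.9118)
q(M, Q) = -54*Q - 135*M/2 (q(M, Q) = ((-136*M - 108*Q) + M)/2 = (-135*M - 108*Q)/2 = -54*Q - 135*M/2)
1/(1/(q((2 + 6)*(-7), W) - 8959)) = 1/(1/((-54*269/34 - 135*(2 + 6)*(-7)/2) - 8959)) = 1/(1/((-7263/17 - 540*(-7)) - 8959)) = 1/(1/((-7263/17 - 135/2*(-56)) - 8959)) = 1/(1/((-7263/17 + 3780) - 8959)) = 1/(1/(56997/17 - 8959)) = 1/(1/(-95306/17)) = 1/(-17/95306) = -95306/17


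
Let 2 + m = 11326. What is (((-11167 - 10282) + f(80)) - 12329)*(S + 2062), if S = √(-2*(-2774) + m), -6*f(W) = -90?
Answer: -69619306 - 67526*√4218 ≈ -7.4005e+7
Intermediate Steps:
m = 11324 (m = -2 + 11326 = 11324)
f(W) = 15 (f(W) = -⅙*(-90) = 15)
S = 2*√4218 (S = √(-2*(-2774) + 11324) = √(5548 + 11324) = √16872 = 2*√4218 ≈ 129.89)
(((-11167 - 10282) + f(80)) - 12329)*(S + 2062) = (((-11167 - 10282) + 15) - 12329)*(2*√4218 + 2062) = ((-21449 + 15) - 12329)*(2062 + 2*√4218) = (-21434 - 12329)*(2062 + 2*√4218) = -33763*(2062 + 2*√4218) = -69619306 - 67526*√4218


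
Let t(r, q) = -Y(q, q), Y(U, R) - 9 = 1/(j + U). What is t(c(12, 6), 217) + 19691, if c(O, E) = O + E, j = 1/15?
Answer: 64084577/3256 ≈ 19682.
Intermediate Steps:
j = 1/15 (j = 1*(1/15) = 1/15 ≈ 0.066667)
Y(U, R) = 9 + 1/(1/15 + U)
c(O, E) = E + O
t(r, q) = -3*(8 + 45*q)/(1 + 15*q)
t(c(12, 6), 217) + 19691 = 3*(-8 - 45*217)/(1 + 15*217) + 19691 = 3*(-8 - 9765)/(1 + 3255) + 19691 = 3*(-9773)/3256 + 19691 = 3*(1/3256)*(-9773) + 19691 = -29319/3256 + 19691 = 64084577/3256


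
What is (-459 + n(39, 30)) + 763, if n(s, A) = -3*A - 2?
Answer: 212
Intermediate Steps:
n(s, A) = -2 - 3*A
(-459 + n(39, 30)) + 763 = (-459 + (-2 - 3*30)) + 763 = (-459 + (-2 - 90)) + 763 = (-459 - 92) + 763 = -551 + 763 = 212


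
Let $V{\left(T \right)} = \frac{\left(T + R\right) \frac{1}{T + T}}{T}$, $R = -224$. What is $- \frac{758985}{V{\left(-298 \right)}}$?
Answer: $\frac{22466967980}{87} \approx 2.5824 \cdot 10^{8}$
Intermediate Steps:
$V{\left(T \right)} = \frac{-224 + T}{2 T^{2}}$ ($V{\left(T \right)} = \frac{\left(T - 224\right) \frac{1}{T + T}}{T} = \frac{\left(-224 + T\right) \frac{1}{2 T}}{T} = \frac{\frac{1}{2} \frac{1}{T} \left(-224 + T\right)}{T} = \frac{-224 + T}{2 T^{2}}$)
$- \frac{758985}{V{\left(-298 \right)}} = - \frac{758985}{\frac{1}{2} \cdot \frac{1}{88804} \left(-224 - 298\right)} = - \frac{758985}{\frac{1}{2} \cdot \frac{1}{88804} \left(-522\right)} = - \frac{758985}{- \frac{261}{88804}} = \left(-758985\right) \left(- \frac{88804}{261}\right) = \frac{22466967980}{87}$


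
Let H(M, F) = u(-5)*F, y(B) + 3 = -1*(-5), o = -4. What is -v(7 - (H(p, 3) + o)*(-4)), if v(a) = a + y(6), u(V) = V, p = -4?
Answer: 67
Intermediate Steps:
y(B) = 2 (y(B) = -3 - 1*(-5) = -3 + 5 = 2)
H(M, F) = -5*F
v(a) = 2 + a (v(a) = a + 2 = 2 + a)
-v(7 - (H(p, 3) + o)*(-4)) = -(2 + (7 - (-5*3 - 4)*(-4))) = -(2 + (7 - (-15 - 4)*(-4))) = -(2 + (7 - (-19)*(-4))) = -(2 + (7 - 1*76)) = -(2 + (7 - 76)) = -(2 - 69) = -1*(-67) = 67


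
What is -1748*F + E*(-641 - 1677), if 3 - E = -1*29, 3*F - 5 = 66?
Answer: -346636/3 ≈ -1.1555e+5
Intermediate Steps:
F = 71/3 (F = 5/3 + (1/3)*66 = 5/3 + 22 = 71/3 ≈ 23.667)
E = 32 (E = 3 - (-1)*29 = 3 - 1*(-29) = 3 + 29 = 32)
-1748*F + E*(-641 - 1677) = -1748*71/3 + 32*(-641 - 1677) = -124108/3 + 32*(-2318) = -124108/3 - 74176 = -346636/3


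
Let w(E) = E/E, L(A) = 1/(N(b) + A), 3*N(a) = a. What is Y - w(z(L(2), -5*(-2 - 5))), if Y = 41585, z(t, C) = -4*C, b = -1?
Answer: 41584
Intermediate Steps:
N(a) = a/3
L(A) = 1/(-⅓ + A) (L(A) = 1/((⅓)*(-1) + A) = 1/(-⅓ + A))
w(E) = 1
Y - w(z(L(2), -5*(-2 - 5))) = 41585 - 1*1 = 41585 - 1 = 41584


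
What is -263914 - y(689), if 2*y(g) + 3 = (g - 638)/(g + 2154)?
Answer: -750303263/2843 ≈ -2.6391e+5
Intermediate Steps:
y(g) = -3/2 + (-638 + g)/(2*(2154 + g)) (y(g) = -3/2 + ((g - 638)/(g + 2154))/2 = -3/2 + ((-638 + g)/(2154 + g))/2 = -3/2 + (-638 + g)/(2*(2154 + g)))
-263914 - y(689) = -263914 - (-3550 - 1*689)/(2154 + 689) = -263914 - (-3550 - 689)/2843 = -263914 - (-4239)/2843 = -263914 - 1*(-4239/2843) = -263914 + 4239/2843 = -750303263/2843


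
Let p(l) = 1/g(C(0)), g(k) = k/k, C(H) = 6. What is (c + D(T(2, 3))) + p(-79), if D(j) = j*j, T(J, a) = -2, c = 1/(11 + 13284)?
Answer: 66476/13295 ≈ 5.0001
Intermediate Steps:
c = 1/13295 ≈ 7.5216e-5
g(k) = 1
p(l) = 1 (p(l) = 1/1 = 1)
D(j) = j²
(c + D(T(2, 3))) + p(-79) = (1/13295 + (-2)²) + 1 = (1/13295 + 4) + 1 = 53181/13295 + 1 = 66476/13295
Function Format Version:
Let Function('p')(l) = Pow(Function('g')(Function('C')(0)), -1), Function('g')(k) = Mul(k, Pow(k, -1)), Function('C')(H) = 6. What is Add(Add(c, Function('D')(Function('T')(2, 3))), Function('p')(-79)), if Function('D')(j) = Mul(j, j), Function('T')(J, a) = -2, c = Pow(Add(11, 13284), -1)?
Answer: Rational(66476, 13295) ≈ 5.0001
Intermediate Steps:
c = Rational(1, 13295) (c = Pow(13295, -1) = Rational(1, 13295) ≈ 7.5216e-5)
Function('g')(k) = 1
Function('p')(l) = 1 (Function('p')(l) = Pow(1, -1) = 1)
Function('D')(j) = Pow(j, 2)
Add(Add(c, Function('D')(Function('T')(2, 3))), Function('p')(-79)) = Add(Add(Rational(1, 13295), Pow(-2, 2)), 1) = Add(Add(Rational(1, 13295), 4), 1) = Add(Rational(53181, 13295), 1) = Rational(66476, 13295)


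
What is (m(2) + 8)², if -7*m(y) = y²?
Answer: 2704/49 ≈ 55.184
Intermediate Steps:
m(y) = -y²/7
(m(2) + 8)² = (-⅐*2² + 8)² = (-⅐*4 + 8)² = (-4/7 + 8)² = (52/7)² = 2704/49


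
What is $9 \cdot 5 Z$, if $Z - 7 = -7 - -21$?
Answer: $945$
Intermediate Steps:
$Z = 21$ ($Z = 7 - -14 = 7 + \left(-7 + 21\right) = 7 + 14 = 21$)
$9 \cdot 5 Z = 9 \cdot 5 \cdot 21 = 45 \cdot 21 = 945$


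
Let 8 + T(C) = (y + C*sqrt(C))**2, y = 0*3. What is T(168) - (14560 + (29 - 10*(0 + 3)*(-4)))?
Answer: 4726915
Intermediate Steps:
y = 0
T(C) = -8 + C**3 (T(C) = -8 + (0 + C*sqrt(C))**2 = -8 + (0 + C**(3/2))**2 = -8 + (C**(3/2))**2 = -8 + C**3)
T(168) - (14560 + (29 - 10*(0 + 3)*(-4))) = (-8 + 168**3) - (14560 + (29 - 10*(0 + 3)*(-4))) = (-8 + 4741632) - (14560 + (29 - 30*(-4))) = 4741624 - (14560 + (29 - 10*(-12))) = 4741624 - (14560 + (29 + 120)) = 4741624 - (14560 + 149) = 4741624 - 1*14709 = 4741624 - 14709 = 4726915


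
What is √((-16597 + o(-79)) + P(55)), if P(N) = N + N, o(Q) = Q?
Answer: I*√16566 ≈ 128.71*I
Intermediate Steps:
P(N) = 2*N
√((-16597 + o(-79)) + P(55)) = √((-16597 - 79) + 2*55) = √(-16676 + 110) = √(-16566) = I*√16566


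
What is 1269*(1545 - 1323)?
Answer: 281718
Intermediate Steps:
1269*(1545 - 1323) = 1269*222 = 281718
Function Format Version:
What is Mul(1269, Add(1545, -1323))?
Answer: 281718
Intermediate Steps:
Mul(1269, Add(1545, -1323)) = Mul(1269, 222) = 281718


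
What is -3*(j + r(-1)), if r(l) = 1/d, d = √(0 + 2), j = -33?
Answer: 99 - 3*√2/2 ≈ 96.879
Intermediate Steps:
d = √2 ≈ 1.4142
r(l) = √2/2 (r(l) = 1/(√2) = √2/2)
-3*(j + r(-1)) = -3*(-33 + √2/2) = 99 - 3*√2/2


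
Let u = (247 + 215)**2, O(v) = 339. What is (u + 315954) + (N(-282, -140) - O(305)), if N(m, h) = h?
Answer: 528919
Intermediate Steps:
u = 213444 (u = 462**2 = 213444)
(u + 315954) + (N(-282, -140) - O(305)) = (213444 + 315954) + (-140 - 1*339) = 529398 + (-140 - 339) = 529398 - 479 = 528919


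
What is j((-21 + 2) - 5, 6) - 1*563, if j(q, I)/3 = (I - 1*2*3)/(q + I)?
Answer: -563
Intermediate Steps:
j(q, I) = 3*(-6 + I)/(I + q) (j(q, I) = 3*((I - 1*2*3)/(q + I)) = 3*((I - 2*3)/(I + q)) = 3*((I - 6)/(I + q)) = 3*((-6 + I)/(I + q)) = 3*(-6 + I)/(I + q))
j((-21 + 2) - 5, 6) - 1*563 = 3*(-6 + 6)/(6 + ((-21 + 2) - 5)) - 1*563 = 3*0/(6 + (-19 - 5)) - 563 = 3*0/(6 - 24) - 563 = 3*0/(-18) - 563 = 3*(-1/18)*0 - 563 = 0 - 563 = -563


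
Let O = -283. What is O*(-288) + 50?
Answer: 81554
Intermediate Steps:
O*(-288) + 50 = -283*(-288) + 50 = 81504 + 50 = 81554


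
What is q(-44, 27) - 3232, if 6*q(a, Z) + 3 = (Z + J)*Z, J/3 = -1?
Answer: -6249/2 ≈ -3124.5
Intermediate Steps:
J = -3 (J = 3*(-1) = -3)
q(a, Z) = -½ + Z*(-3 + Z)/6 (q(a, Z) = -½ + ((Z - 3)*Z)/6 = -½ + ((-3 + Z)*Z)/6 = -½ + (Z*(-3 + Z))/6 = -½ + Z*(-3 + Z)/6)
q(-44, 27) - 3232 = (-½ - ½*27 + (⅙)*27²) - 3232 = (-½ - 27/2 + (⅙)*729) - 3232 = (-½ - 27/2 + 243/2) - 3232 = 215/2 - 3232 = -6249/2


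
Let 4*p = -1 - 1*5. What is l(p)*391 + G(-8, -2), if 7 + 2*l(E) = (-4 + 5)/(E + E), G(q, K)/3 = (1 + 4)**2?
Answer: -4076/3 ≈ -1358.7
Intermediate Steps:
p = -3/2 (p = (-1 - 1*5)/4 = (-1 - 5)/4 = (1/4)*(-6) = -3/2 ≈ -1.5000)
G(q, K) = 75 (G(q, K) = 3*(1 + 4)**2 = 3*5**2 = 3*25 = 75)
l(E) = -7/2 + 1/(4*E) (l(E) = -7/2 + ((-4 + 5)/(E + E))/2 = -7/2 + (1/(2*E))/2 = -7/2 + 1/(4*E))
l(p)*391 + G(-8, -2) = ((1 - 14*(-3/2))/(4*(-3/2)))*391 + 75 = ((1/4)*(-2/3)*(1 + 21))*391 + 75 = ((1/4)*(-2/3)*22)*391 + 75 = -11/3*391 + 75 = -4301/3 + 75 = -4076/3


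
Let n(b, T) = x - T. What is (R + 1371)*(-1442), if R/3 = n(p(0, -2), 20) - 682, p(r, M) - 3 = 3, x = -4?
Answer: 1077174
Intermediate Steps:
p(r, M) = 6 (p(r, M) = 3 + 3 = 6)
n(b, T) = -4 - T
R = -2118 (R = 3*((-4 - 1*20) - 682) = 3*((-4 - 20) - 682) = 3*(-24 - 682) = 3*(-706) = -2118)
(R + 1371)*(-1442) = (-2118 + 1371)*(-1442) = -747*(-1442) = 1077174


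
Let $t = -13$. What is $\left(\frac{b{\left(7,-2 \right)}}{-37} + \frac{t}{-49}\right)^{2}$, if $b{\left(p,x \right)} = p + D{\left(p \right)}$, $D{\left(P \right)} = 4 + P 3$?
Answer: $\frac{1181569}{3286969} \approx 0.35947$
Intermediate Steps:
$D{\left(P \right)} = 4 + 3 P$
$b{\left(p,x \right)} = 4 + 4 p$ ($b{\left(p,x \right)} = p + \left(4 + 3 p\right) = 4 + 4 p$)
$\left(\frac{b{\left(7,-2 \right)}}{-37} + \frac{t}{-49}\right)^{2} = \left(\frac{4 + 4 \cdot 7}{-37} - \frac{13}{-49}\right)^{2} = \left(\left(4 + 28\right) \left(- \frac{1}{37}\right) - - \frac{13}{49}\right)^{2} = \left(32 \left(- \frac{1}{37}\right) + \frac{13}{49}\right)^{2} = \left(- \frac{32}{37} + \frac{13}{49}\right)^{2} = \left(- \frac{1087}{1813}\right)^{2} = \frac{1181569}{3286969}$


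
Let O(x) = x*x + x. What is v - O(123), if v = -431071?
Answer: -446323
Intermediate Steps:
O(x) = x + x² (O(x) = x² + x = x + x²)
v - O(123) = -431071 - 123*(1 + 123) = -431071 - 123*124 = -431071 - 1*15252 = -431071 - 15252 = -446323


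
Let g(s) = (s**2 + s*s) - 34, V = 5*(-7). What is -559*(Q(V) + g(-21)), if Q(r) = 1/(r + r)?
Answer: -33181681/70 ≈ -4.7402e+5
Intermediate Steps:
V = -35
g(s) = -34 + 2*s**2 (g(s) = (s**2 + s**2) - 34 = 2*s**2 - 34 = -34 + 2*s**2)
Q(r) = 1/(2*r)
-559*(Q(V) + g(-21)) = -559*((1/2)/(-35) + (-34 + 2*(-21)**2)) = -559*((1/2)*(-1/35) + (-34 + 2*441)) = -559*(-1/70 + (-34 + 882)) = -559*(-1/70 + 848) = -559*59359/70 = -33181681/70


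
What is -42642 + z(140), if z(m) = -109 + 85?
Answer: -42666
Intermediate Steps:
z(m) = -24
-42642 + z(140) = -42642 - 24 = -42666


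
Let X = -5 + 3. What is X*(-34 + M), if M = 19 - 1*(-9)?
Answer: 12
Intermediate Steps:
X = -2
M = 28 (M = 19 + 9 = 28)
X*(-34 + M) = -2*(-34 + 28) = -2*(-6) = 12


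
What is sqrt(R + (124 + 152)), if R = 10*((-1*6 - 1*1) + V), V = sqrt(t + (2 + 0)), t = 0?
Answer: sqrt(206 + 10*sqrt(2)) ≈ 14.837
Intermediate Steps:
V = sqrt(2) (V = sqrt(0 + (2 + 0)) = sqrt(0 + 2) = sqrt(2) ≈ 1.4142)
R = -70 + 10*sqrt(2) (R = 10*((-1*6 - 1*1) + sqrt(2)) = 10*((-6 - 1) + sqrt(2)) = 10*(-7 + sqrt(2)) = -70 + 10*sqrt(2) ≈ -55.858)
sqrt(R + (124 + 152)) = sqrt((-70 + 10*sqrt(2)) + (124 + 152)) = sqrt((-70 + 10*sqrt(2)) + 276) = sqrt(206 + 10*sqrt(2))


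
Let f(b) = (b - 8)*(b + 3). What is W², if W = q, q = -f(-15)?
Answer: 76176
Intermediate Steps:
f(b) = (-8 + b)*(3 + b)
q = -276 (q = -(-24 + (-15)² - 5*(-15)) = -(-24 + 225 + 75) = -1*276 = -276)
W = -276
W² = (-276)² = 76176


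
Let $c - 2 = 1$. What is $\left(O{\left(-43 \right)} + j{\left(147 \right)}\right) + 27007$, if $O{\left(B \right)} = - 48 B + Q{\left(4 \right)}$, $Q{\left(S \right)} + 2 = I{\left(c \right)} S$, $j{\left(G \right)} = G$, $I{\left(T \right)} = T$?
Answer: $29228$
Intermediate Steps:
$c = 3$ ($c = 2 + 1 = 3$)
$Q{\left(S \right)} = -2 + 3 S$
$O{\left(B \right)} = 10 - 48 B$ ($O{\left(B \right)} = - 48 B + \left(-2 + 3 \cdot 4\right) = - 48 B + \left(-2 + 12\right) = - 48 B + 10 = 10 - 48 B$)
$\left(O{\left(-43 \right)} + j{\left(147 \right)}\right) + 27007 = \left(\left(10 - -2064\right) + 147\right) + 27007 = \left(\left(10 + 2064\right) + 147\right) + 27007 = \left(2074 + 147\right) + 27007 = 2221 + 27007 = 29228$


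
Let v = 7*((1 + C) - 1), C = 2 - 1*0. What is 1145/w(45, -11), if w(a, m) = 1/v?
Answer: 16030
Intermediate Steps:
C = 2 (C = 2 + 0 = 2)
v = 14 (v = 7*((1 + 2) - 1) = 7*(3 - 1) = 7*2 = 14)
w(a, m) = 1/14
1145/w(45, -11) = 1145/(1/14) = 1145*14 = 16030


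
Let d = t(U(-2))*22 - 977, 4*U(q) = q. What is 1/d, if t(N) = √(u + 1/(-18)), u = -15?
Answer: -8793/8656343 - 33*I*√542/8656343 ≈ -0.0010158 - 8.8752e-5*I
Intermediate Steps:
U(q) = q/4
t(N) = I*√542/6 (t(N) = √(-15 + 1/(-18)) = √(-15 - 1/18) = √(-271/18) = I*√542/6)
d = -977 + 11*I*√542/3 (d = (I*√542/6)*22 - 977 = 11*I*√542/3 - 977 = -977 + 11*I*√542/3 ≈ -977.0 + 85.363*I)
1/d = 1/(-977 + 11*I*√542/3)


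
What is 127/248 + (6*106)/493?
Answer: 220339/122264 ≈ 1.8022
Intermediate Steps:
127/248 + (6*106)/493 = 127*(1/248) + 636*(1/493) = 127/248 + 636/493 = 220339/122264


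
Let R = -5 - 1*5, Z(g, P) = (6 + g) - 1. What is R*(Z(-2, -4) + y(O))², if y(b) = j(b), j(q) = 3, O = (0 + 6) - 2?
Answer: -360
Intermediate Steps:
O = 4 (O = 6 - 2 = 4)
Z(g, P) = 5 + g
y(b) = 3
R = -10 (R = -5 - 5 = -10)
R*(Z(-2, -4) + y(O))² = -10*((5 - 2) + 3)² = -10*(3 + 3)² = -10*6² = -10*36 = -360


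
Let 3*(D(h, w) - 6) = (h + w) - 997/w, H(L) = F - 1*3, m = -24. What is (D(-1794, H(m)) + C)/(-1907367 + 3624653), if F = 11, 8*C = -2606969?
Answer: -163251/858643 ≈ -0.19013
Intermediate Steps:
C = -2606969/8 (C = (⅛)*(-2606969) = -2606969/8 ≈ -3.2587e+5)
H(L) = 8 (H(L) = 11 - 1*3 = 11 - 3 = 8)
D(h, w) = 6 - 997/(3*w) + h/3 + w/3 (D(h, w) = 6 + ((h + w) - 997/w)/3 = 6 + (h + w - 997/w)/3 = 6 + (-997/(3*w) + h/3 + w/3) = 6 - 997/(3*w) + h/3 + w/3)
(D(-1794, H(m)) + C)/(-1907367 + 3624653) = ((⅓)*(-997 + 8*(18 - 1794 + 8))/8 - 2606969/8)/(-1907367 + 3624653) = ((⅓)*(⅛)*(-997 + 8*(-1768)) - 2606969/8)/1717286 = ((⅓)*(⅛)*(-997 - 14144) - 2606969/8)*(1/1717286) = ((⅓)*(⅛)*(-15141) - 2606969/8)*(1/1717286) = (-5047/8 - 2606969/8)*(1/1717286) = -326502*1/1717286 = -163251/858643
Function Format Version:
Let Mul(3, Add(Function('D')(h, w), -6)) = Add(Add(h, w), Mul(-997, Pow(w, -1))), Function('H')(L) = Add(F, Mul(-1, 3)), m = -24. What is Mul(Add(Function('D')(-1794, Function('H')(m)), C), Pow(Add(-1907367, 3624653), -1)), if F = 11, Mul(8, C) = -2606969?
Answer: Rational(-163251, 858643) ≈ -0.19013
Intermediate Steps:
C = Rational(-2606969, 8) (C = Mul(Rational(1, 8), -2606969) = Rational(-2606969, 8) ≈ -3.2587e+5)
Function('H')(L) = 8 (Function('H')(L) = Add(11, Mul(-1, 3)) = Add(11, -3) = 8)
Function('D')(h, w) = Add(6, Mul(Rational(-997, 3), Pow(w, -1)), Mul(Rational(1, 3), h), Mul(Rational(1, 3), w)) (Function('D')(h, w) = Add(6, Mul(Rational(1, 3), Add(Add(h, w), Mul(-997, Pow(w, -1))))) = Add(6, Mul(Rational(1, 3), Add(h, w, Mul(-997, Pow(w, -1))))) = Add(6, Add(Mul(Rational(-997, 3), Pow(w, -1)), Mul(Rational(1, 3), h), Mul(Rational(1, 3), w))) = Add(6, Mul(Rational(-997, 3), Pow(w, -1)), Mul(Rational(1, 3), h), Mul(Rational(1, 3), w)))
Mul(Add(Function('D')(-1794, Function('H')(m)), C), Pow(Add(-1907367, 3624653), -1)) = Mul(Add(Mul(Rational(1, 3), Pow(8, -1), Add(-997, Mul(8, Add(18, -1794, 8)))), Rational(-2606969, 8)), Pow(Add(-1907367, 3624653), -1)) = Mul(Add(Mul(Rational(1, 3), Rational(1, 8), Add(-997, Mul(8, -1768))), Rational(-2606969, 8)), Pow(1717286, -1)) = Mul(Add(Mul(Rational(1, 3), Rational(1, 8), Add(-997, -14144)), Rational(-2606969, 8)), Rational(1, 1717286)) = Mul(Add(Mul(Rational(1, 3), Rational(1, 8), -15141), Rational(-2606969, 8)), Rational(1, 1717286)) = Mul(Add(Rational(-5047, 8), Rational(-2606969, 8)), Rational(1, 1717286)) = Mul(-326502, Rational(1, 1717286)) = Rational(-163251, 858643)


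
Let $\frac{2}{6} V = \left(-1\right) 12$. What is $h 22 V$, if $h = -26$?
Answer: $20592$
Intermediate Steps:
$V = -36$ ($V = 3 \left(\left(-1\right) 12\right) = 3 \left(-12\right) = -36$)
$h 22 V = \left(-26\right) 22 \left(-36\right) = \left(-572\right) \left(-36\right) = 20592$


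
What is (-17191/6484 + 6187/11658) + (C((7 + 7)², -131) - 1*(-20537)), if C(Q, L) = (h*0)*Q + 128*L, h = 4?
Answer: 142370096399/37795236 ≈ 3766.9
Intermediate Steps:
C(Q, L) = 128*L (C(Q, L) = (4*0)*Q + 128*L = 0*Q + 128*L = 0 + 128*L = 128*L)
(-17191/6484 + 6187/11658) + (C((7 + 7)², -131) - 1*(-20537)) = (-17191/6484 + 6187/11658) + (128*(-131) - 1*(-20537)) = (-17191*1/6484 + 6187*(1/11658)) + (-16768 + 20537) = (-17191/6484 + 6187/11658) + 3769 = -80148085/37795236 + 3769 = 142370096399/37795236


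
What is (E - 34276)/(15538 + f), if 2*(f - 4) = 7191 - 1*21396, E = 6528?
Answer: -55496/16879 ≈ -3.2879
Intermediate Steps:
f = -14197/2 (f = 4 + (7191 - 1*21396)/2 = 4 + (7191 - 21396)/2 = 4 + (½)*(-14205) = 4 - 14205/2 = -14197/2 ≈ -7098.5)
(E - 34276)/(15538 + f) = (6528 - 34276)/(15538 - 14197/2) = -27748/16879/2 = -27748*2/16879 = -55496/16879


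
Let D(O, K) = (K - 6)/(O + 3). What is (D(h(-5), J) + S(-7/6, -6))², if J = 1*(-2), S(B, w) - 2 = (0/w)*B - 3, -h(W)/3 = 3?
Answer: ⅑ ≈ 0.11111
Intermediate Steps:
h(W) = -9 (h(W) = -3*3 = -9)
S(B, w) = -1 (S(B, w) = 2 + ((0/w)*B - 3) = 2 + (0*B - 3) = 2 + (0 - 3) = 2 - 3 = -1)
J = -2
D(O, K) = (-6 + K)/(3 + O)
(D(h(-5), J) + S(-7/6, -6))² = ((-6 - 2)/(3 - 9) - 1)² = (-8/(-6) - 1)² = (-⅙*(-8) - 1)² = (4/3 - 1)² = (⅓)² = ⅑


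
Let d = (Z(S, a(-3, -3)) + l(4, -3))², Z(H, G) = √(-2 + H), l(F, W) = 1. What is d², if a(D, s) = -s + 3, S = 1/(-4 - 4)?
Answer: (4 + I*√34)⁴/256 ≈ -7.2344 - 6.5598*I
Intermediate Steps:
S = -⅛ (S = 1/(-8) = -⅛ ≈ -0.12500)
a(D, s) = 3 - s
d = (1 + I*√34/4)² (d = (√(-2 - ⅛) + 1)² = (√(-17/8) + 1)² = (I*√34/4 + 1)² = (1 + I*√34/4)² ≈ -1.125 + 2.9155*I)
d² = ((4 + I*√34)²/16)² = (4 + I*√34)⁴/256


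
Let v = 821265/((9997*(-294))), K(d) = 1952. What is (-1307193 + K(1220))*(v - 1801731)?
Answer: 329138324035887383/139958 ≈ 2.3517e+12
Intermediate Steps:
v = -273755/979706 (v = 821265/(-2939118) = 821265*(-1/2939118) = -273755/979706 ≈ -0.27943)
(-1307193 + K(1220))*(v - 1801731) = (-1307193 + 1952)*(-273755/979706 - 1801731) = -1305241*(-1765166944841/979706) = 329138324035887383/139958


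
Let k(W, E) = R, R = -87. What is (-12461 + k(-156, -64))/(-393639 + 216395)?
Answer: 3137/44311 ≈ 0.070795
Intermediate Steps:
k(W, E) = -87
(-12461 + k(-156, -64))/(-393639 + 216395) = (-12461 - 87)/(-393639 + 216395) = -12548/(-177244) = -12548*(-1/177244) = 3137/44311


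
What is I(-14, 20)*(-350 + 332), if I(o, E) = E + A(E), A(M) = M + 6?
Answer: -828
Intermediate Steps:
A(M) = 6 + M
I(o, E) = 6 + 2*E (I(o, E) = E + (6 + E) = 6 + 2*E)
I(-14, 20)*(-350 + 332) = (6 + 2*20)*(-350 + 332) = (6 + 40)*(-18) = 46*(-18) = -828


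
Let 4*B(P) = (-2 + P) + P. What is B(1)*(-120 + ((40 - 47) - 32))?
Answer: 0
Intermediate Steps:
B(P) = -1/2 + P/2 (B(P) = ((-2 + P) + P)/4 = (-2 + 2*P)/4 = -1/2 + P/2)
B(1)*(-120 + ((40 - 47) - 32)) = (-1/2 + (1/2)*1)*(-120 + ((40 - 47) - 32)) = (-1/2 + 1/2)*(-120 + (-7 - 32)) = 0*(-120 - 39) = 0*(-159) = 0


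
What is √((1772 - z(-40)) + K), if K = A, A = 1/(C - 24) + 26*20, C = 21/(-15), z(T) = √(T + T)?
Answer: √(36967033 - 64516*I*√5)/127 ≈ 47.875 - 0.093414*I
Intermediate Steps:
z(T) = √2*√T (z(T) = √(2*T) = √2*√T)
C = -7/5 (C = 21*(-1/15) = -7/5 ≈ -1.4000)
A = 66035/127 (A = 1/(-7/5 - 24) + 26*20 = 1/(-127/5) + 520 = -5/127 + 520 = 66035/127 ≈ 519.96)
K = 66035/127 ≈ 519.96
√((1772 - z(-40)) + K) = √((1772 - √2*√(-40)) + 66035/127) = √((1772 - √2*2*I*√10) + 66035/127) = √((1772 - 4*I*√5) + 66035/127) = √(291079/127 - 4*I*√5)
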